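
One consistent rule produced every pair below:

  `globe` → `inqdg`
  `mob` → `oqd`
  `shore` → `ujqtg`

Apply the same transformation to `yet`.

agv

Compare letters: g→i is +2, l→n is +2, o→q is +2 — a constant shift. This is a Caesar cipher with shift 2.
For yet: y+2=a, e+2=g, t+2=v.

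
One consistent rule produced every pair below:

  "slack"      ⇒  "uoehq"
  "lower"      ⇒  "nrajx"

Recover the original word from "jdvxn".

harsh

In slack: s→u is +2, l→o is +3, a→e is +4, c→h is +5 — the shift increases by 1 each position. The shift increases by 1 at each position, starting from +2: 2, 3, 4, ….
Reversing it on jdvxn: j−2=h, d−3=a, v−4=r, x−5=s, n−6=h.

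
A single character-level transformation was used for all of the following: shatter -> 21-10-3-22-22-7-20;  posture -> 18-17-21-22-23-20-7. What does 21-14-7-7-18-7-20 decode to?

sleeper

s is letter #19 and maps to 21: an offset of 2. Letters become their 1-based position plus 2 (so a→3, b→4, …).
Undoing it on 21-14-7-7-18-7-20: 21→(21−2)÷1=19=s, 14→(14−2)÷1=12=l, 7→(7−2)÷1=5=e, 7→(7−2)÷1=5=e, 18→(18−2)÷1=16=p, 7→(7−2)÷1=5=e, 20→(20−2)÷1=18=r.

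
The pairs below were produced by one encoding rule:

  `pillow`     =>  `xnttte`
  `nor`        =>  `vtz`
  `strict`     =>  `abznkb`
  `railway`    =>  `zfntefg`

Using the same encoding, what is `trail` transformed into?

bzfnt

The rule splits by letter class: vowels +5, consonants +8.
On trail: t(cons)+8=b, r(cons)+8=z, a(vowel)+5=f, i(vowel)+5=n, l(cons)+8=t.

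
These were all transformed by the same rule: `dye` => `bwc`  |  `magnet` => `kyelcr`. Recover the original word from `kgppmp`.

mirror

Every letter moves 24 places later in the alphabet, wrapping around z→a.
Reversing it on kgppmp: k−24=m, g−24=i, p−24=r, p−24=r, m−24=o, p−24=r.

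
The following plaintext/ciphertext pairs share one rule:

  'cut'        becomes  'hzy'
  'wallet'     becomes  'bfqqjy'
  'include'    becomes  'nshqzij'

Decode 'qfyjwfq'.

It's a constant shift of +5 (ROT5).
Decoding qfyjwfq: q−5=l, f−5=a, y−5=t, j−5=e, w−5=r, f−5=a, q−5=l.

lateral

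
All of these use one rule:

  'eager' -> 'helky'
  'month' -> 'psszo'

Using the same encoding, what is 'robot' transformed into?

In eager: e→h is +3, a→e is +4, g→l is +5, e→k is +6 — the shift increases by 1 each position. Letter i (0-indexed) is shifted by i+3, so successive shifts are 3, 4, 5, ….
Applying it to robot: r+3=u, o+4=s, b+5=g, o+6=u, t+7=a.

usgua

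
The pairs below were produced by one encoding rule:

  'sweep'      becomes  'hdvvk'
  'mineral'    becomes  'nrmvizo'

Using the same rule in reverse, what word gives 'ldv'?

Each pair mirrors across the alphabet (s↔h, w↔d, e↔v): positions sum to 25. Each letter is replaced by its mirror in the alphabet: a↔z, b↔y, c↔x, and so on (the Atbash cipher).
Undoing it on ldv: l↔o, d↔w, v↔e.

owe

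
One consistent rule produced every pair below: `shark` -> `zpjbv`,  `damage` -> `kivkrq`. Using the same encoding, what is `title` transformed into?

In shark: s→z is +7, h→p is +8, a→j is +9, r→b is +10 — the shift increases by 1 each position. Letter i (0-indexed) is shifted by i+7, so successive shifts are 7, 8, 9, ….
On title: t+7=a, i+8=q, t+9=c, l+10=v, e+11=p.

aqcvp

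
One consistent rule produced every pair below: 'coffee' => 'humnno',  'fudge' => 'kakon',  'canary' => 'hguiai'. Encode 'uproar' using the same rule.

In coffee: c→h is +5, o→u is +6, f→m is +7, f→n is +8 — the shift increases by 1 each position. The shift increases by 1 at each position, starting from +5: 5, 6, 7, ….
Applying it to uproar: u+5=z, p+6=v, r+7=y, o+8=w, a+9=j, r+10=b.

zvywjb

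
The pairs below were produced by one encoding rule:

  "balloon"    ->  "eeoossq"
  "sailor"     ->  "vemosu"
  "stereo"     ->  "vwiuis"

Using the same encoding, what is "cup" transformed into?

The shift depends on letter class: consonant b→e is +3, but vowel a→e is +4. Vowels shift forward by 4 and consonants shift forward by 3.
On cup: c(cons)+3=f, u(vowel)+4=y, p(cons)+3=s.

fys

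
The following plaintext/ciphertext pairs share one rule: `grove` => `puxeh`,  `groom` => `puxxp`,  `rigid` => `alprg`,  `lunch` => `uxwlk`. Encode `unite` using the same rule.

Shifts by position in grove: pos 0: g→p (+9), pos 1: r→u (+3), pos 2: o→x (+9), pos 3: v→e (+9), pos 4: e→h (+3) — repeating every 3. The shifts repeat in a cycle of length 3: positions 0,1,… shift by +9, +3, +9, then the pattern repeats.
Applying it to unite: u+9=d, n+3=q, i+9=r, t+9=c, e+3=h.

dqrch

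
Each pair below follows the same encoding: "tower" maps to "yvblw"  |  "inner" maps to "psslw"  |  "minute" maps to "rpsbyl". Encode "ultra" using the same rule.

The shift depends on letter class: consonant t→y is +5, but vowel o→v is +7. Two shifts are in play — +7 for a/e/i/o/u, +5 for every other letter.
Applying it to ultra: u(vowel)+7=b, l(cons)+5=q, t(cons)+5=y, r(cons)+5=w, a(vowel)+7=h.

bqywh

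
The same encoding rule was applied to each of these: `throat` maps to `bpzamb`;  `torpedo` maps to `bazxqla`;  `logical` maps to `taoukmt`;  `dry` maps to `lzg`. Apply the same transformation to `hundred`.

Two shifts are in play — +12 for a/e/i/o/u, +8 for every other letter.
On hundred: h(cons)+8=p, u(vowel)+12=g, n(cons)+8=v, d(cons)+8=l, r(cons)+8=z, e(vowel)+12=q, d(cons)+8=l.

pgvlzql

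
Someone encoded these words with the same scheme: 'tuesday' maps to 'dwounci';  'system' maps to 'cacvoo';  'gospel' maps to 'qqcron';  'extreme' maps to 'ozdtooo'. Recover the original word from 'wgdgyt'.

meteor

Shifts by position in tuesday: pos 0: t→d (+10), pos 1: u→w (+2), pos 2: e→o (+10), pos 3: s→u (+2) — repeating every 2. The shifts repeat in a cycle of length 2: positions 0,1,… shift by +10, +2, then the pattern repeats.
Undoing it on wgdgyt: w−10=m, g−2=e, d−10=t, g−2=e, y−10=o, t−2=r.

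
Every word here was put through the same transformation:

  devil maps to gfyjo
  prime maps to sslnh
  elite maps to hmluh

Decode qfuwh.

Shifts by position in devil: pos 0: d→g (+3), pos 1: e→f (+1), pos 2: v→y (+3), pos 3: i→j (+1) — repeating every 2. The shifts repeat in a cycle of length 2: positions 0,1,… shift by +3, +1, then the pattern repeats.
Undoing it on qfuwh: q−3=n, f−1=e, u−3=r, w−1=v, h−3=e.

nerve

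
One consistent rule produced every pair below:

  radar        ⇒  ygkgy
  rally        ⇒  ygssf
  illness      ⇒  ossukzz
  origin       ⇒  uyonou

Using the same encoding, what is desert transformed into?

Vowels shift forward by 6 and consonants shift forward by 7.
Applying it to desert: d(cons)+7=k, e(vowel)+6=k, s(cons)+7=z, e(vowel)+6=k, r(cons)+7=y, t(cons)+7=a.

kkzkya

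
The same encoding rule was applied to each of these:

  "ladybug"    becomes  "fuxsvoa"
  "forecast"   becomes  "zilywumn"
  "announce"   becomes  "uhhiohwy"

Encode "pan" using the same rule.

Every letter moves 20 places later in the alphabet, wrapping around z→a.
For pan: p+20=j, a+20=u, n+20=h.

juh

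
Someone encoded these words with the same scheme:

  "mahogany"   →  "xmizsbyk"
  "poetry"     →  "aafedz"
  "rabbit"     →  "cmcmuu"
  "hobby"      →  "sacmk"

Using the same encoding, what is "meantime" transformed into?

Shifts by position in mahogany: pos 0: m→x (+11), pos 1: a→m (+12), pos 2: h→i (+1), pos 3: o→z (+11), pos 4: g→s (+12), pos 5: a→b (+1) — repeating every 3. The shifts repeat in a cycle of length 3: positions 0,1,… shift by +11, +12, +1, then the pattern repeats.
Applying it to meantime: m+11=x, e+12=q, a+1=b, n+11=y, t+12=f, i+1=j, m+11=x, e+12=q.

xqbyfjxq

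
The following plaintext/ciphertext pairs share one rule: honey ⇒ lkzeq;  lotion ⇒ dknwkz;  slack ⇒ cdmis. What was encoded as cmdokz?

h(7)→l(11) and o(14)→k(10) fit y≡11x+12 (mod 26); the inverse of 11 mod 26 is 19. Treating letters as 0–25, the rule is x ↦ 11x + 12 (mod 26).
Reversing it on cmdokz: c(2)→19·(2−12)≡18=s; m(12)→19·(12−12)≡0=a; d(3)→19·(3−12)≡11=l; o(14)→19·(14−12)≡12=m; k(10)→19·(10−12)≡14=o; z(25)→19·(25−12)≡13=n (all mod 26).

salmon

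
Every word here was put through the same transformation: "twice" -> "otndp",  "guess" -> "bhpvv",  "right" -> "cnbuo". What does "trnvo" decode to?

t(19)→o(14) and w(22)→t(19) fit y≡19x+17 (mod 26); the inverse of 19 mod 26 is 11. This is an affine cipher: with a=0,…,z=25, each position x becomes (19x+17) mod 26.
Decoding trnvo: t(19)→11·(19−17)≡22=w; r(17)→11·(17−17)≡0=a; n(13)→11·(13−17)≡8=i; v(21)→11·(21−17)≡18=s; o(14)→11·(14−17)≡19=t (all mod 26).

waist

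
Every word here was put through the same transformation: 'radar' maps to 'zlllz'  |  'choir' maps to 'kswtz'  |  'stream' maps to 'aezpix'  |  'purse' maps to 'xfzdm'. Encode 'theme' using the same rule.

A repeating key of period 2 is used — shifts +8, +11 over and over.
For theme: t+8=b, h+11=s, e+8=m, m+11=x, e+8=m.

bsmxm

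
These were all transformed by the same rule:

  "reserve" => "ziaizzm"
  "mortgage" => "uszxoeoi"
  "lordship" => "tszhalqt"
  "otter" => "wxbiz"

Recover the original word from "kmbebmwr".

citation

Shifts by position in reserve: pos 0: r→z (+8), pos 1: e→i (+4), pos 2: s→a (+8), pos 3: e→i (+4) — repeating every 2. A repeating key of period 2 is used — shifts +8, +4 over and over.
Decoding kmbebmwr: k−8=c, m−4=i, b−8=t, e−4=a, b−8=t, m−4=i, w−8=o, r−4=n.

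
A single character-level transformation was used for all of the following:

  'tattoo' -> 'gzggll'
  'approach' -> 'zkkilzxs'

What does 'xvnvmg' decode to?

Each pair mirrors across the alphabet (t↔g, a↔z, t↔g): positions sum to 25. Each letter is replaced by its mirror in the alphabet: a↔z, b↔y, c↔x, and so on (the Atbash cipher).
Reversing it on xvnvmg: x↔c, v↔e, n↔m, v↔e, m↔n, g↔t.

cement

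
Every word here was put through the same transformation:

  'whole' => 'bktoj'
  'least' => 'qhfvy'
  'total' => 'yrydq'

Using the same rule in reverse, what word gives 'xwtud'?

story

The shifts repeat in a cycle of length 2: positions 0,1,… shift by +5, +3, then the pattern repeats.
Reversing it on xwtud: x−5=s, w−3=t, t−5=o, u−3=r, d−5=y.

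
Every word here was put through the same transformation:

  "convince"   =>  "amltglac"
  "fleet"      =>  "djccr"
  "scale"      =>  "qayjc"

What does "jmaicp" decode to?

locker

Each letter is shifted forward by 24 in the alphabet (a Caesar shift of +24).
Reversing it on jmaicp: j−24=l, m−24=o, a−24=c, i−24=k, c−24=e, p−24=r.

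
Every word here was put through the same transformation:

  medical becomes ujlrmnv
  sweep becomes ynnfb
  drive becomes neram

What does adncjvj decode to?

The output letters match the input read backwards, each shifted +9: medical reversed is lacidem. Two steps: reverse the string, then apply a Caesar shift of +9.
Reversing it on adncjvj: shift back: a−9=r, d−9=u, n−9=e, c−9=t, j−9=a, v−9=m, j−9=a → ruetama; then reverse → amateur.

amateur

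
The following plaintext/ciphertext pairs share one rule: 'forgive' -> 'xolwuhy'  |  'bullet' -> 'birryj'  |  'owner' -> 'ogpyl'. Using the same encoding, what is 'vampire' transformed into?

f(5)→x(23) and o(14)→o(14) fit y≡25x+2 (mod 26); the inverse of 25 mod 26 is 25. Treating letters as 0–25, the rule is x ↦ 25x + 2 (mod 26).
Applying it to vampire: v(21)→25·21+2≡7=h; a(0)→25·0+2≡2=c; m(12)→25·12+2≡16=q; p(15)→25·15+2≡13=n; i(8)→25·8+2≡20=u; r(17)→25·17+2≡11=l; e(4)→25·4+2≡24=y (all mod 26).

hcqnuly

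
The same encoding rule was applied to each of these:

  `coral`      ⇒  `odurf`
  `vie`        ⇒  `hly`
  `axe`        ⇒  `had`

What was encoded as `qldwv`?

The output letters match the input read backwards, each shifted +3: coral reversed is laroc. The word is reversed, then every letter is shifted forward by 3.
Reversing it on qldwv: shift back: q−3=n, l−3=i, d−3=a, w−3=t, v−3=s → niats; then reverse → stain.

stain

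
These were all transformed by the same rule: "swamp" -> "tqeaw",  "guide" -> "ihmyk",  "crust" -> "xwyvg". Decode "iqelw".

shame

The output letters match the input read backwards, each shifted +4: swamp reversed is pmaws. Two steps: reverse the string, then apply a Caesar shift of +4.
Reversing it on iqelw: shift back: i−4=e, q−4=m, e−4=a, l−4=h, w−4=s → emahs; then reverse → shame.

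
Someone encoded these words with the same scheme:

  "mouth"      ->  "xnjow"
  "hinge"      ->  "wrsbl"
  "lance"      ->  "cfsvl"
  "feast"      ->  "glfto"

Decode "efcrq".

m(12)→x(23) and o(14)→n(13) fit y≡21x+5 (mod 26); the inverse of 21 mod 26 is 5. This is an affine cipher: with a=0,…,z=25, each position x becomes (21x+5) mod 26.
Decoding efcrq: e(4)→5·(4−5)≡21=v; f(5)→5·(5−5)≡0=a; c(2)→5·(2−5)≡11=l; r(17)→5·(17−5)≡8=i; q(16)→5·(16−5)≡3=d (all mod 26).

valid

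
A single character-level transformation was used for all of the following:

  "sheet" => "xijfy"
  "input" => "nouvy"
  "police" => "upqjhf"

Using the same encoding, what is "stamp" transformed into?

Shifts by position in sheet: pos 0: s→x (+5), pos 1: h→i (+1), pos 2: e→j (+5), pos 3: e→f (+1) — repeating every 2. The shifts repeat in a cycle of length 2: positions 0,1,… shift by +5, +1, then the pattern repeats.
On stamp: s+5=x, t+1=u, a+5=f, m+1=n, p+5=u.

xufnu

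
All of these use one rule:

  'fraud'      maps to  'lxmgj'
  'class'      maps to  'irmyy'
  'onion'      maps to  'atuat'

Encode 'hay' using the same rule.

The shift depends on letter class: consonant f→l is +6, but vowel a→m is +12. The rule splits by letter class: vowels +12, consonants +6.
For hay: h(cons)+6=n, a(vowel)+12=m, y(cons)+6=e.

nme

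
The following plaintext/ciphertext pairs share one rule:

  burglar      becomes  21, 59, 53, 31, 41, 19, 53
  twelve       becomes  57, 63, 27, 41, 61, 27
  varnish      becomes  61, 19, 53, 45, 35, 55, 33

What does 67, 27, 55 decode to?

yes

b(#2)→21 and u(#21)→59: differences scale by 2, so n = 2·pos + 17. The formula is n = 2×(alphabet index, a=1) + 17.
Reversing it on 67, 27, 55: 67→(67−17)÷2=25=y, 27→(27−17)÷2=5=e, 55→(55−17)÷2=19=s.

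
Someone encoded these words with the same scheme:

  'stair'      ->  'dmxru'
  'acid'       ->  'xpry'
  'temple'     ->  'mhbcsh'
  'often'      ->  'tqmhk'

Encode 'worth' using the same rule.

s(18)→d(3) and t(19)→m(12) fit y≡9x+23 (mod 26); the inverse of 9 mod 26 is 3. Treating letters as 0–25, the rule is x ↦ 9x + 23 (mod 26).
On worth: w(22)→9·22+23≡13=n; o(14)→9·14+23≡19=t; r(17)→9·17+23≡20=u; t(19)→9·19+23≡12=m; h(7)→9·7+23≡8=i (all mod 26).

ntumi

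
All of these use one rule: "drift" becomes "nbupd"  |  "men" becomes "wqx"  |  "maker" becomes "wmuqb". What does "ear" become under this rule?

qmb

The rule splits by letter class: vowels +12, consonants +10.
For ear: e(vowel)+12=q, a(vowel)+12=m, r(cons)+10=b.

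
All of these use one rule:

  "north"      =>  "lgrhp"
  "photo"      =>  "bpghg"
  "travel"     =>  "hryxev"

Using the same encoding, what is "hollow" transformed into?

n(13)→l(11) and o(14)→g(6) fit y≡21x+24 (mod 26); the inverse of 21 mod 26 is 5. Treating letters as 0–25, the rule is x ↦ 21x + 24 (mod 26).
For hollow: h(7)→21·7+24≡15=p; o(14)→21·14+24≡6=g; l(11)→21·11+24≡21=v; l(11)→21·11+24≡21=v; o(14)→21·14+24≡6=g; w(22)→21·22+24≡18=s (all mod 26).

pgvvgs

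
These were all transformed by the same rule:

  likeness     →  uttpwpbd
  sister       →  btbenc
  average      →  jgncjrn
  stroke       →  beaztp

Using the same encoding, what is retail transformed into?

apclrw

The shifts repeat in a cycle of length 2: positions 0,1,… shift by +9, +11, then the pattern repeats.
For retail: r+9=a, e+11=p, t+9=c, a+11=l, i+9=r, l+11=w.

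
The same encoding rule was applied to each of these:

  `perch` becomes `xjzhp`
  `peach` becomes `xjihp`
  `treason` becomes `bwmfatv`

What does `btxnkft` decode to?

topical

Shifts by position in perch: pos 0: p→x (+8), pos 1: e→j (+5), pos 2: r→z (+8), pos 3: c→h (+5) — repeating every 2. The shifts repeat in a cycle of length 2: positions 0,1,… shift by +8, +5, then the pattern repeats.
Undoing it on btxnkft: b−8=t, t−5=o, x−8=p, n−5=i, k−8=c, f−5=a, t−8=l.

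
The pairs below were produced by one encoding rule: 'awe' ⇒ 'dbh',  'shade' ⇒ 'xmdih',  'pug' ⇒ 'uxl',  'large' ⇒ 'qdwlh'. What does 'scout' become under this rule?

xhrxy

The shift depends on letter class: consonant w→b is +5, but vowel a→d is +3. Two shifts are in play — +3 for a/e/i/o/u, +5 for every other letter.
Applying it to scout: s(cons)+5=x, c(cons)+5=h, o(vowel)+3=r, u(vowel)+3=x, t(cons)+5=y.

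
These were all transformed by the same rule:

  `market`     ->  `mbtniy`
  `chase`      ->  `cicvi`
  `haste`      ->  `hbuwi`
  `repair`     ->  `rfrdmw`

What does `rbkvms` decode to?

raisin

Each letter shifts forward by its position index (0, 1, 2, …) — the shift grows by one for each successive letter.
Reversing it on rbkvms: r−0=r, b−1=a, k−2=i, v−3=s, m−4=i, s−5=n.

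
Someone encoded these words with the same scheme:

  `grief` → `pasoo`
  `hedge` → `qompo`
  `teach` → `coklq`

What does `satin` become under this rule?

bkcsw

The rule splits by letter class: vowels +10, consonants +9.
On satin: s(cons)+9=b, a(vowel)+10=k, t(cons)+9=c, i(vowel)+10=s, n(cons)+9=w.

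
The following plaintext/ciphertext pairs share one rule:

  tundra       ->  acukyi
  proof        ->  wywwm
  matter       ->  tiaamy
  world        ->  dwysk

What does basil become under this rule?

Vowels shift forward by 8 and consonants shift forward by 7.
On basil: b(cons)+7=i, a(vowel)+8=i, s(cons)+7=z, i(vowel)+8=q, l(cons)+7=s.

iizqs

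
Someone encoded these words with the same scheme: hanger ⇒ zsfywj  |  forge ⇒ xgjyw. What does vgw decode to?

doe

Every letter moves 18 places later in the alphabet, wrapping around z→a.
Reversing it on vgw: v−18=d, g−18=o, w−18=e.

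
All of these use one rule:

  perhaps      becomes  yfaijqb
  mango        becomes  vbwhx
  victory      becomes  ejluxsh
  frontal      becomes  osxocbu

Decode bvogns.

suffer

It's a Vigenère-style cipher with numeric key [9,1]: position i shifts by key[i mod 2].
Undoing it on bvogns: b−9=s, v−1=u, o−9=f, g−1=f, n−9=e, s−1=r.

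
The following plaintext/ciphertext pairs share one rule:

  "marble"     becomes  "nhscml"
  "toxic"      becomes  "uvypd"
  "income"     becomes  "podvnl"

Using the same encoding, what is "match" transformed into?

nhudi

Vowels shift forward by 7 and consonants shift forward by 1.
On match: m(cons)+1=n, a(vowel)+7=h, t(cons)+1=u, c(cons)+1=d, h(cons)+1=i.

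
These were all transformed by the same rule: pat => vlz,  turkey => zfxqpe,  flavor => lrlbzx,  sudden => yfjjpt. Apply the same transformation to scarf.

yilxl

Vowels shift forward by 11 and consonants shift forward by 6.
Applying it to scarf: s(cons)+6=y, c(cons)+6=i, a(vowel)+11=l, r(cons)+6=x, f(cons)+6=l.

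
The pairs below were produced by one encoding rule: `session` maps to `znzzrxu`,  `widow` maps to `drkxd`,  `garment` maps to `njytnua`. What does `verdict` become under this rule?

Vowels shift forward by 9 and consonants shift forward by 7.
Applying it to verdict: v(cons)+7=c, e(vowel)+9=n, r(cons)+7=y, d(cons)+7=k, i(vowel)+9=r, c(cons)+7=j, t(cons)+7=a.

cnykrja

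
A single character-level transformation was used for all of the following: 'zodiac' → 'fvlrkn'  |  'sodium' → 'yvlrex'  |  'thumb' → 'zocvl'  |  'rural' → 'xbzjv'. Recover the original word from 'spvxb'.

minor

In zodiac: z→f is +6, o→v is +7, d→l is +8, i→r is +9 — the shift increases by 1 each position. Letter i (0-indexed) is shifted by i+6, so successive shifts are 6, 7, 8, ….
Reversing it on spvxb: s−6=m, p−7=i, v−8=n, x−9=o, b−10=r.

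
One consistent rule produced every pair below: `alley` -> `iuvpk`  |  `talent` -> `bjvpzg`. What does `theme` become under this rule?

In alley: a→i is +8, l→u is +9, l→v is +10, e→p is +11 — the shift increases by 1 each position. Letter i (0-indexed) is shifted by i+8, so successive shifts are 8, 9, 10, ….
Applying it to theme: t+8=b, h+9=q, e+10=o, m+11=x, e+12=q.

bqoxq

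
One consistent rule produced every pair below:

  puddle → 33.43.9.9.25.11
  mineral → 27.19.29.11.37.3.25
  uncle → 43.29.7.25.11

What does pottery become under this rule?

The formula is n = 2×(alphabet index, a=1) + 1.
On pottery: p=16→33, o=15→31, t=20→41, t=20→41, e=5→11, r=18→37, y=25→51.

33.31.41.41.11.37.51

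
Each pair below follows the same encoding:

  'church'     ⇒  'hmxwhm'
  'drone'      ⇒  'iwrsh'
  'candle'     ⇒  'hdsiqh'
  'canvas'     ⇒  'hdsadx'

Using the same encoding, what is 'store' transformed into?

xyrwh

The shift depends on letter class: consonant c→h is +5, but vowel u→x is +3. Two shifts are in play — +3 for a/e/i/o/u, +5 for every other letter.
For store: s(cons)+5=x, t(cons)+5=y, o(vowel)+3=r, r(cons)+5=w, e(vowel)+3=h.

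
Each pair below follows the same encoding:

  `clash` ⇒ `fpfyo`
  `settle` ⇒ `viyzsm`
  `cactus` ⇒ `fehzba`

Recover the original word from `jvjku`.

green

The shift increases by 1 at each position, starting from +3: 3, 4, 5, ….
Reversing it on jvjku: j−3=g, v−4=r, j−5=e, k−6=e, u−7=n.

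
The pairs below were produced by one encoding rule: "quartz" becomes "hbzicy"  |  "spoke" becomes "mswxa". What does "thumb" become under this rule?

The output letters match the input read backwards, each shifted +8: quartz reversed is ztrauq. Read the word backwards and shift each letter +8.
On thumb: reverse → bmuht; then shift: b+8=j, m+8=u, u+8=c, h+8=p, t+8=b.

jucpb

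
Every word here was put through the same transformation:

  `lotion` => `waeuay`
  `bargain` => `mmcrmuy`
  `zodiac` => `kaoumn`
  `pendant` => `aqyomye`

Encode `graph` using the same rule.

rcmas

The shift depends on letter class: consonant l→w is +11, but vowel o→a is +12. Two shifts are in play — +12 for a/e/i/o/u, +11 for every other letter.
For graph: g(cons)+11=r, r(cons)+11=c, a(vowel)+12=m, p(cons)+11=a, h(cons)+11=s.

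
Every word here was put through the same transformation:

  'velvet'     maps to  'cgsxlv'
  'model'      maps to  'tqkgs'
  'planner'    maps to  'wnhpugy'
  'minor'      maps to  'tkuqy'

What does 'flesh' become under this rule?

It's a Vigenère-style cipher with numeric key [7,2]: position i shifts by key[i mod 2].
On flesh: f+7=m, l+2=n, e+7=l, s+2=u, h+7=o.

mnluo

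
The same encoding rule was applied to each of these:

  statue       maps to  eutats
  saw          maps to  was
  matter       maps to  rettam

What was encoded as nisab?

The output letters match the input read backwards: statue reversed is eutats. The word is simply reversed.
Undoing it on nisab: then reverse → basin.

basin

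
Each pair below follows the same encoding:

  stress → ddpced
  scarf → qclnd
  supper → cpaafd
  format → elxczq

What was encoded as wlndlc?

The output letters match the input read backwards, each shifted +11: stress reversed is sserts. Read the word backwards and shift each letter +11.
Undoing it on wlndlc: shift back: w−11=l, l−11=a, n−11=c, d−11=s, l−11=a, c−11=r → lacsar; then reverse → rascal.

rascal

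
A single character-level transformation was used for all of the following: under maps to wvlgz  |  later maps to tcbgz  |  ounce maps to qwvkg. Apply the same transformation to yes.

Two shifts are in play — +2 for a/e/i/o/u, +8 for every other letter.
Applying it to yes: y(cons)+8=g, e(vowel)+2=g, s(cons)+8=a.

gga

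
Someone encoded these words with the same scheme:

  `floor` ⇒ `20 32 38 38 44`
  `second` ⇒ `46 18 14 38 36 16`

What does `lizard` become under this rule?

f(#6)→20 and l(#12)→32: differences scale by 2, so n = 2·pos + 8. With a=1..z=26, the number is 2·pos + 8.
For lizard: l=12→32, i=9→26, z=26→60, a=1→10, r=18→44, d=4→16.

32 26 60 10 44 16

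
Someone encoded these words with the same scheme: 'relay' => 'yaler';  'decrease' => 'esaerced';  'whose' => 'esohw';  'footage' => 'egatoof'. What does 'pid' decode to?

dip

The output letters match the input read backwards: relay reversed is yaler. It's just the letters in reverse order.
Decoding pid: then reverse → dip.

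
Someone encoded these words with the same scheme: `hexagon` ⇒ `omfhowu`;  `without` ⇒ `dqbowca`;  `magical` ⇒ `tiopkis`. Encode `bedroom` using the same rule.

Shifts by position in hexagon: pos 0: h→o (+7), pos 1: e→m (+8), pos 2: x→f (+8), pos 3: a→h (+7), pos 4: g→o (+8), pos 5: o→w (+8) — repeating every 3. A repeating key of period 3 is used — shifts +7, +8, +8 over and over.
Applying it to bedroom: b+7=i, e+8=m, d+8=l, r+7=y, o+8=w, o+8=w, m+7=t.

imlywwt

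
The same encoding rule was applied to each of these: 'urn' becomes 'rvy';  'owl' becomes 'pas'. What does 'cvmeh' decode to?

dairy

Two steps: reverse the string, then apply a Caesar shift of +4.
Undoing it on cvmeh: shift back: c−4=y, v−4=r, m−4=i, e−4=a, h−4=d → yriad; then reverse → dairy.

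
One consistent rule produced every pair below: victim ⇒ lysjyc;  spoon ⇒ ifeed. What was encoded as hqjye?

ratio

Compare letters: v→l is +16, i→y is +16, c→s is +16 — a constant shift. Each letter is shifted forward by 16 in the alphabet (a Caesar shift of +16).
Decoding hqjye: h−16=r, q−16=a, j−16=t, y−16=i, e−16=o.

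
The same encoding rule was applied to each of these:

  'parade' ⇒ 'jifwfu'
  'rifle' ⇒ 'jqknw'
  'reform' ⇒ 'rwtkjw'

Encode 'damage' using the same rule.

jlfrfi

Read the word backwards and shift each letter +5.
For damage: reverse → egamad; then shift: e+5=j, g+5=l, a+5=f, m+5=r, a+5=f, d+5=i.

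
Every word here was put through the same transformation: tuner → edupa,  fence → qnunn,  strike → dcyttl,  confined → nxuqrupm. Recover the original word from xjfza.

mayor

Shifts by position in tuner: pos 0: t→e (+11), pos 1: u→d (+9), pos 2: n→u (+7), pos 3: e→p (+11), pos 4: r→a (+9) — repeating every 3. It's a Vigenère-style cipher with numeric key [11,9,7]: position i shifts by key[i mod 3].
Reversing it on xjfza: x−11=m, j−9=a, f−7=y, z−11=o, a−9=r.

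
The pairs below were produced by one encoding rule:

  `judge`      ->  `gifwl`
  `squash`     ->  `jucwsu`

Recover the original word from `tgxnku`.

silver

The output letters match the input read backwards, each shifted +2: judge reversed is egduj. The word is reversed, then every letter is shifted forward by 2.
Undoing it on tgxnku: shift back: t−2=r, g−2=e, x−2=v, n−2=l, k−2=i, u−2=s → revlis; then reverse → silver.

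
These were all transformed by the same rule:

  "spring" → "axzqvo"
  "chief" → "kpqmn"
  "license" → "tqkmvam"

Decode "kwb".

Compare letters: s→a is +8, p→x is +8, r→z is +8 — a constant shift. Each letter is shifted forward by 8 in the alphabet (a Caesar shift of +8).
Undoing it on kwb: k−8=c, w−8=o, b−8=t.

cot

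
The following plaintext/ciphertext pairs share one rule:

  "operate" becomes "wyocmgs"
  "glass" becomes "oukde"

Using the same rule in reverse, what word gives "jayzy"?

In operate: o→w is +8, p→y is +9, e→o is +10, r→c is +11 — the shift increases by 1 each position. The shift increases by 1 at each position, starting from +8: 8, 9, 10, ….
Decoding jayzy: j−8=b, a−9=r, y−10=o, z−11=o, y−12=m.

broom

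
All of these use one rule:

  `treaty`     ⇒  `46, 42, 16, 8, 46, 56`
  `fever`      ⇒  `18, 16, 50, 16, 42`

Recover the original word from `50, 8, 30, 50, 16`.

t(#20)→46 and r(#18)→42: differences scale by 2, so n = 2·pos + 6. The formula is n = 2×(alphabet index, a=1) + 6.
Decoding 50, 8, 30, 50, 16: 50→(50−6)÷2=22=v, 8→(8−6)÷2=1=a, 30→(30−6)÷2=12=l, 50→(50−6)÷2=22=v, 16→(16−6)÷2=5=e.

valve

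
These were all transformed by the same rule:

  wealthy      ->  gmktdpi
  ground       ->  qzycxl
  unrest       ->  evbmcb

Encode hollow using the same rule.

Shifts by position in wealthy: pos 0: w→g (+10), pos 1: e→m (+8), pos 2: a→k (+10), pos 3: l→t (+8) — repeating every 2. It's a Vigenère-style cipher with numeric key [10,8]: position i shifts by key[i mod 2].
Applying it to hollow: h+10=r, o+8=w, l+10=v, l+8=t, o+10=y, w+8=e.

rwvtye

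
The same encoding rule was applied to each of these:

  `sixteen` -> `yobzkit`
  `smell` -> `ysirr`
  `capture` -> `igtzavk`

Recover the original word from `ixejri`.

Shifts by position in sixteen: pos 0: s→y (+6), pos 1: i→o (+6), pos 2: x→b (+4), pos 3: t→z (+6), pos 4: e→k (+6), pos 5: e→i (+4) — repeating every 3. A repeating key of period 3 is used — shifts +6, +6, +4 over and over.
Undoing it on ixejri: i−6=c, x−6=r, e−4=a, j−6=d, r−6=l, i−4=e.

cradle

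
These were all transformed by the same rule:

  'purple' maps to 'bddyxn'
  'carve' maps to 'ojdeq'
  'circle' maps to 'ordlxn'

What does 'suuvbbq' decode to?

glimpse

The shifts repeat in a cycle of length 2: positions 0,1,… shift by +12, +9, then the pattern repeats.
Decoding suuvbbq: s−12=g, u−9=l, u−12=i, v−9=m, b−12=p, b−9=s, q−12=e.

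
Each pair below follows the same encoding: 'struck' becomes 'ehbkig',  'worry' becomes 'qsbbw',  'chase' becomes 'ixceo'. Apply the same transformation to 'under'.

kplob

s(18)→e(4) and t(19)→h(7) fit y≡3x+2 (mod 26); the inverse of 3 mod 26 is 9. Treating letters as 0–25, the rule is x ↦ 3x + 2 (mod 26).
On under: u(20)→3·20+2≡10=k; n(13)→3·13+2≡15=p; d(3)→3·3+2≡11=l; e(4)→3·4+2≡14=o; r(17)→3·17+2≡1=b (all mod 26).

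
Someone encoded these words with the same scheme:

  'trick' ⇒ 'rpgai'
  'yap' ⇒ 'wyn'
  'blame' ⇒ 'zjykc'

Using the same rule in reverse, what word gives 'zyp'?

Every letter moves 24 places later in the alphabet, wrapping around z→a.
Reversing it on zyp: z−24=b, y−24=a, p−24=r.

bar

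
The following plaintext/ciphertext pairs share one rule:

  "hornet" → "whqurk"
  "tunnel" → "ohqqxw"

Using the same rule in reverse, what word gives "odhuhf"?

The output letters match the input read backwards, each shifted +3: hornet reversed is tenroh. Two steps: reverse the string, then apply a Caesar shift of +3.
Undoing it on odhuhf: shift back: o−3=l, d−3=a, h−3=e, u−3=r, h−3=e, f−3=c → laerec; then reverse → cereal.

cereal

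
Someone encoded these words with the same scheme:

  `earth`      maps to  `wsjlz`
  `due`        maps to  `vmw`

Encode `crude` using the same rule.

ujmvw

Each letter is shifted forward by 18 in the alphabet (a Caesar shift of +18).
Applying it to crude: c+18=u, r+18=j, u+18=m, d+18=v, e+18=w.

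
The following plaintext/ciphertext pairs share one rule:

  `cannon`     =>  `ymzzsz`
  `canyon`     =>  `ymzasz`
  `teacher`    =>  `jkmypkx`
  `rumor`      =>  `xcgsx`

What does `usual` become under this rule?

cqcmn

c(2)→y(24) and a(0)→m(12) fit y≡19x+12 (mod 26); the inverse of 19 mod 26 is 11. This is an affine cipher: with a=0,…,z=25, each position x becomes (19x+12) mod 26.
For usual: u(20)→19·20+12≡2=c; s(18)→19·18+12≡16=q; u(20)→19·20+12≡2=c; a(0)→19·0+12≡12=m; l(11)→19·11+12≡13=n (all mod 26).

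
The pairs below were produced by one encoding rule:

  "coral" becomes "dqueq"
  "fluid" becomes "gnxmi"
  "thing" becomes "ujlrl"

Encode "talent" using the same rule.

Letter i (0-indexed) is shifted by i+1, so successive shifts are 1, 2, 3, ….
Applying it to talent: t+1=u, a+2=c, l+3=o, e+4=i, n+5=s, t+6=z.

ucoisz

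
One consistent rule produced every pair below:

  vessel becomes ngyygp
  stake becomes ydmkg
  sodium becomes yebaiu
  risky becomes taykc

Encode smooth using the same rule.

yueedv

Treating letters as 0–25, the rule is x ↦ 5x + 12 (mod 26).
On smooth: s(18)→5·18+12≡24=y; m(12)→5·12+12≡20=u; o(14)→5·14+12≡4=e; o(14)→5·14+12≡4=e; t(19)→5·19+12≡3=d; h(7)→5·7+12≡21=v (all mod 26).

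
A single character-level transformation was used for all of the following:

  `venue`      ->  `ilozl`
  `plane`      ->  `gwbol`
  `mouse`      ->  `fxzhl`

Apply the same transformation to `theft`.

qmluq

v(21)→i(8) and e(4)→l(11) fit y≡9x+1 (mod 26); the inverse of 9 mod 26 is 3. Treating letters as 0–25, the rule is x ↦ 9x + 1 (mod 26).
For theft: t(19)→9·19+1≡16=q; h(7)→9·7+1≡12=m; e(4)→9·4+1≡11=l; f(5)→9·5+1≡20=u; t(19)→9·19+1≡16=q (all mod 26).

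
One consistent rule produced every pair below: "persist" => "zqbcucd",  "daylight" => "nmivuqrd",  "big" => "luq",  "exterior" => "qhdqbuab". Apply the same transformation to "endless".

Two shifts are in play — +12 for a/e/i/o/u, +10 for every other letter.
For endless: e(vowel)+12=q, n(cons)+10=x, d(cons)+10=n, l(cons)+10=v, e(vowel)+12=q, s(cons)+10=c, s(cons)+10=c.

qxnvqcc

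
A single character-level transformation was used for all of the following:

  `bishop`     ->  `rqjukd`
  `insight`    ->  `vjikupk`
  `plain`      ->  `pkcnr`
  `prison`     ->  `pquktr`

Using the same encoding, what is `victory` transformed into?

atqvekx

The word is reversed, then every letter is shifted forward by 2.
Applying it to victory: reverse → yrotciv; then shift: y+2=a, r+2=t, o+2=q, t+2=v, c+2=e, i+2=k, v+2=x.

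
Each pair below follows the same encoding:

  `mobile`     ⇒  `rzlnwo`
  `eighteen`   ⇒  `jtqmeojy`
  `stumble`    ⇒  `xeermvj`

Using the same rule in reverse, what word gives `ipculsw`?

despair

Shifts by position in mobile: pos 0: m→r (+5), pos 1: o→z (+11), pos 2: b→l (+10), pos 3: i→n (+5), pos 4: l→w (+11), pos 5: e→o (+10) — repeating every 3. It's a Vigenère-style cipher with numeric key [5,11,10]: position i shifts by key[i mod 3].
Reversing it on ipculsw: i−5=d, p−11=e, c−10=s, u−5=p, l−11=a, s−10=i, w−5=r.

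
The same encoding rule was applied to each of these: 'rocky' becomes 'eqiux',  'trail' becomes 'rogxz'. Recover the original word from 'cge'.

yaw

Two steps: reverse the string, then apply a Caesar shift of +6.
Undoing it on cge: shift back: c−6=w, g−6=a, e−6=y → way; then reverse → yaw.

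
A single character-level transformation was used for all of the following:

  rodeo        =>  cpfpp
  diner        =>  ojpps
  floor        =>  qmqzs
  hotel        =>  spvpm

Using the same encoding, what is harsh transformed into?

sbtdi

Shifts by position in rodeo: pos 0: r→c (+11), pos 1: o→p (+1), pos 2: d→f (+2), pos 3: e→p (+11), pos 4: o→p (+1) — repeating every 3. A repeating key of period 3 is used — shifts +11, +1, +2 over and over.
For harsh: h+11=s, a+1=b, r+2=t, s+11=d, h+1=i.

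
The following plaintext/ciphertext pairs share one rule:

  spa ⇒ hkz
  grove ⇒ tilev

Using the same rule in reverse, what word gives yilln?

broom

Each pair mirrors across the alphabet (s↔h, p↔k, a↔z): positions sum to 25. Letters are reflected about the middle of the alphabet (position → 25−position): Atbash.
Decoding yilln: y↔b, i↔r, l↔o, l↔o, n↔m.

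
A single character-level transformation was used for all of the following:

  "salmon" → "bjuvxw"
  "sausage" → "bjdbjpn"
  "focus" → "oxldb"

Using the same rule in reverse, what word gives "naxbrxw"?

Compare letters: s→b is +9, a→j is +9, l→u is +9 — a constant shift. Every letter moves 9 places later in the alphabet, wrapping around z→a.
Decoding naxbrxw: n−9=e, a−9=r, x−9=o, b−9=s, r−9=i, x−9=o, w−9=n.

erosion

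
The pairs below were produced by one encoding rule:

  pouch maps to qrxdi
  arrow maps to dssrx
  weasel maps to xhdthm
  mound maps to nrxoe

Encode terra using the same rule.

uhssd

The rule splits by letter class: vowels +3, consonants +1.
Applying it to terra: t(cons)+1=u, e(vowel)+3=h, r(cons)+1=s, r(cons)+1=s, a(vowel)+3=d.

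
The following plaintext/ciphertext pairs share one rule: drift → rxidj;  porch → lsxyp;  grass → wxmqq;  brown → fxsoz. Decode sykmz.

ocean

This is an affine cipher: with a=0,…,z=25, each position x becomes (19x+12) mod 26.
Reversing it on sykmz: s(18)→11·(18−12)≡14=o; y(24)→11·(24−12)≡2=c; k(10)→11·(10−12)≡4=e; m(12)→11·(12−12)≡0=a; z(25)→11·(25−12)≡13=n (all mod 26).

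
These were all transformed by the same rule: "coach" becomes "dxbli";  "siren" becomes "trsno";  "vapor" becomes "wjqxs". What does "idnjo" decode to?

Shifts by position in coach: pos 0: c→d (+1), pos 1: o→x (+9), pos 2: a→b (+1), pos 3: c→l (+9) — repeating every 2. The shifts repeat in a cycle of length 2: positions 0,1,… shift by +1, +9, then the pattern repeats.
Decoding idnjo: i−1=h, d−9=u, n−1=m, j−9=a, o−1=n.

human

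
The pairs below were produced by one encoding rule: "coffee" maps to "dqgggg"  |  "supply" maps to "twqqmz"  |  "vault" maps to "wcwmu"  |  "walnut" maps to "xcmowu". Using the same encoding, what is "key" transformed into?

The shift depends on letter class: consonant c→d is +1, but vowel o→q is +2. Vowels shift forward by 2 and consonants shift forward by 1.
On key: k(cons)+1=l, e(vowel)+2=g, y(cons)+1=z.

lgz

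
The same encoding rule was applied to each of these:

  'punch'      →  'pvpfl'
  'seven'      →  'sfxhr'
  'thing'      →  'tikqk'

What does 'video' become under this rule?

vjfhs

In punch: p→p is +0, u→v is +1, n→p is +2, c→f is +3 — the shift increases by 1 each position. The shift increases by 1 at each position, starting from +0: 0, 1, 2, ….
Applying it to video: v+0=v, i+1=j, d+2=f, e+3=h, o+4=s.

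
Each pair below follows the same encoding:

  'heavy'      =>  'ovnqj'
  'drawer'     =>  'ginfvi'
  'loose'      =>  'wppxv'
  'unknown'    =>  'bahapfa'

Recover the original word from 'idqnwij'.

rivalry

h(7)→o(14) and e(4)→v(21) fit y≡15x+13 (mod 26); the inverse of 15 mod 26 is 7. Treating letters as 0–25, the rule is x ↦ 15x + 13 (mod 26).
Undoing it on idqnwij: i(8)→7·(8−13)≡17=r; d(3)→7·(3−13)≡8=i; q(16)→7·(16−13)≡21=v; n(13)→7·(13−13)≡0=a; w(22)→7·(22−13)≡11=l; i(8)→7·(8−13)≡17=r; j(9)→7·(9−13)≡24=y (all mod 26).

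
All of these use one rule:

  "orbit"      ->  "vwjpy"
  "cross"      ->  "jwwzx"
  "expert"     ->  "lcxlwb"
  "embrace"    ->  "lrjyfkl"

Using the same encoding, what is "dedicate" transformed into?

Shifts by position in orbit: pos 0: o→v (+7), pos 1: r→w (+5), pos 2: b→j (+8), pos 3: i→p (+7), pos 4: t→y (+5) — repeating every 3. The shifts repeat in a cycle of length 3: positions 0,1,… shift by +7, +5, +8, then the pattern repeats.
For dedicate: d+7=k, e+5=j, d+8=l, i+7=p, c+5=h, a+8=i, t+7=a, e+5=j.

kjlphiaj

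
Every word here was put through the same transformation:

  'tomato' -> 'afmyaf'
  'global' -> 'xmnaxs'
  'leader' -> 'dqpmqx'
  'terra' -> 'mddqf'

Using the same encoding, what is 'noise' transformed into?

qeuaz

The output letters match the input read backwards, each shifted +12: tomato reversed is otamot. Read the word backwards and shift each letter +12.
On noise: reverse → esion; then shift: e+12=q, s+12=e, i+12=u, o+12=a, n+12=z.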